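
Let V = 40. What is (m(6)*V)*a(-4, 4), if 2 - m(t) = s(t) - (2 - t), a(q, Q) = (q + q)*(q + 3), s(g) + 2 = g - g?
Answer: 0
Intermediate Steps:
s(g) = -2 (s(g) = -2 + (g - g) = -2 + 0 = -2)
a(q, Q) = 2*q*(3 + q) (a(q, Q) = (2*q)*(3 + q) = 2*q*(3 + q))
m(t) = 6 - t (m(t) = 2 - (-2 - (2 - t)) = 2 - (-2 + (-2 + t)) = 2 - (-4 + t) = 2 + (4 - t) = 6 - t)
(m(6)*V)*a(-4, 4) = ((6 - 1*6)*40)*(2*(-4)*(3 - 4)) = ((6 - 6)*40)*(2*(-4)*(-1)) = (0*40)*8 = 0*8 = 0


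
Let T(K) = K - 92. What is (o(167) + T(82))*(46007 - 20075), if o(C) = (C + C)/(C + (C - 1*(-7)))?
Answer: -79766832/341 ≈ -2.3392e+5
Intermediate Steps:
o(C) = 2*C/(7 + 2*C) (o(C) = (2*C)/(C + (C + 7)) = (2*C)/(C + (7 + C)) = (2*C)/(7 + 2*C) = 2*C/(7 + 2*C))
T(K) = -92 + K
(o(167) + T(82))*(46007 - 20075) = (2*167/(7 + 2*167) + (-92 + 82))*(46007 - 20075) = (2*167/(7 + 334) - 10)*25932 = (2*167/341 - 10)*25932 = (2*167*(1/341) - 10)*25932 = (334/341 - 10)*25932 = -3076/341*25932 = -79766832/341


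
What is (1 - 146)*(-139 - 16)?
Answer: 22475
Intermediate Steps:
(1 - 146)*(-139 - 16) = -145*(-155) = 22475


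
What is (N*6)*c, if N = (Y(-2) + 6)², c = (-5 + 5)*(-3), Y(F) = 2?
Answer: 0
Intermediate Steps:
c = 0 (c = 0*(-3) = 0)
N = 64 (N = (2 + 6)² = 8² = 64)
(N*6)*c = (64*6)*0 = 384*0 = 0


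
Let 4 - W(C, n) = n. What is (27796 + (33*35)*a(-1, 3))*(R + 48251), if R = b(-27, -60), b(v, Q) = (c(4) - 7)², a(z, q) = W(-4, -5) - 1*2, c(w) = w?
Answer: 1731617060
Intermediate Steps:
W(C, n) = 4 - n
a(z, q) = 7 (a(z, q) = (4 - 1*(-5)) - 1*2 = (4 + 5) - 2 = 9 - 2 = 7)
b(v, Q) = 9 (b(v, Q) = (4 - 7)² = (-3)² = 9)
R = 9
(27796 + (33*35)*a(-1, 3))*(R + 48251) = (27796 + (33*35)*7)*(9 + 48251) = (27796 + 1155*7)*48260 = (27796 + 8085)*48260 = 35881*48260 = 1731617060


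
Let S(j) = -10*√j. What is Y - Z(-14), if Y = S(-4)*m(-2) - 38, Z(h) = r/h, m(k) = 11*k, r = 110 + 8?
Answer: -207/7 + 440*I ≈ -29.571 + 440.0*I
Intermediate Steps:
r = 118
Z(h) = 118/h
Y = -38 + 440*I (Y = (-20*I)*(11*(-2)) - 38 = -20*I*(-22) - 38 = 440*I - 38 = -38 + 440*I ≈ -38.0 + 440.0*I)
Y - Z(-14) = (-38 + 440*I) - 118/(-14) = (-38 + 440*I) - 118*(-1)/14 = (-38 + 440*I) - 1*(-59/7) = (-38 + 440*I) + 59/7 = -207/7 + 440*I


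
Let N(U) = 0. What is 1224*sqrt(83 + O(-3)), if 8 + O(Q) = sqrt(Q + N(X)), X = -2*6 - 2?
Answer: 1224*sqrt(75 + I*sqrt(3)) ≈ 10601.0 + 122.39*I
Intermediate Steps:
X = -14 (X = -12 - 2 = -14)
O(Q) = -8 + sqrt(Q) (O(Q) = -8 + sqrt(Q + 0) = -8 + sqrt(Q))
1224*sqrt(83 + O(-3)) = 1224*sqrt(83 + (-8 + sqrt(-3))) = 1224*sqrt(83 + (-8 + I*sqrt(3))) = 1224*sqrt(75 + I*sqrt(3))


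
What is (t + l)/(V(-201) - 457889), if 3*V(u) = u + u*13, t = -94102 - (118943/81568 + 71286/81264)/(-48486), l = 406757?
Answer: -2093430308013095095/3072147727644683328 ≈ -0.68142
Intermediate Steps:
t = -630074614874111753/6695655939264 (t = -94102 - (118943*(1/81568) + 71286*(1/81264))*(-1)/48486 = -94102 - (118943/81568 + 11881/13544)*(-1)/48486 = -94102 - 322509175*(-1)/(138094624*48486) = -94102 - 1*(-322509175/6695655939264) = -94102 + 322509175/6695655939264 = -630074614874111753/6695655939264 ≈ -94102.)
V(u) = 14*u/3 (V(u) = (u + u*13)/3 = (u + 13*u)/3 = (14*u)/3 = 14*u/3)
(t + l)/(V(-201) - 457889) = (-630074614874111753/6695655939264 + 406757)/((14/3)*(-201) - 457889) = 2093430308013095095/(6695655939264*(-938 - 457889)) = (2093430308013095095/6695655939264)/(-458827) = (2093430308013095095/6695655939264)*(-1/458827) = -2093430308013095095/3072147727644683328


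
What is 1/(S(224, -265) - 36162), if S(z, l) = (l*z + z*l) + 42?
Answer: -1/154840 ≈ -6.4583e-6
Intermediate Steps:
S(z, l) = 42 + 2*l*z (S(z, l) = (l*z + l*z) + 42 = 2*l*z + 42 = 42 + 2*l*z)
1/(S(224, -265) - 36162) = 1/((42 + 2*(-265)*224) - 36162) = 1/((42 - 118720) - 36162) = 1/(-118678 - 36162) = 1/(-154840) = -1/154840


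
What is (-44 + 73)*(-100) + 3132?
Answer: 232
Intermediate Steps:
(-44 + 73)*(-100) + 3132 = 29*(-100) + 3132 = -2900 + 3132 = 232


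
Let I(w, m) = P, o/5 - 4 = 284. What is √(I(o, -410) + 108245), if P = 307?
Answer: 2*√27138 ≈ 329.47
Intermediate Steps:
o = 1440 (o = 20 + 5*284 = 20 + 1420 = 1440)
I(w, m) = 307
√(I(o, -410) + 108245) = √(307 + 108245) = √108552 = 2*√27138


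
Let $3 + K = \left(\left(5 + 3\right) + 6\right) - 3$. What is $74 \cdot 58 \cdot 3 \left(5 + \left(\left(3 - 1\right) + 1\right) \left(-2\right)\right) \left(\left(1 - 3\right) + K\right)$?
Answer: $-77256$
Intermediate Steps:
$K = 8$ ($K = -3 + \left(\left(\left(5 + 3\right) + 6\right) - 3\right) = -3 + \left(\left(8 + 6\right) - 3\right) = -3 + \left(14 - 3\right) = -3 + 11 = 8$)
$74 \cdot 58 \cdot 3 \left(5 + \left(\left(3 - 1\right) + 1\right) \left(-2\right)\right) \left(\left(1 - 3\right) + K\right) = 74 \cdot 58 \cdot 3 \left(5 + \left(\left(3 - 1\right) + 1\right) \left(-2\right)\right) \left(\left(1 - 3\right) + 8\right) = 4292 \cdot 3 \left(5 + \left(2 + 1\right) \left(-2\right)\right) \left(-2 + 8\right) = 4292 \cdot 3 \left(5 + 3 \left(-2\right)\right) 6 = 4292 \cdot 3 \left(5 - 6\right) 6 = 4292 \cdot 3 \left(-1\right) 6 = 4292 \left(\left(-3\right) 6\right) = 4292 \left(-18\right) = -77256$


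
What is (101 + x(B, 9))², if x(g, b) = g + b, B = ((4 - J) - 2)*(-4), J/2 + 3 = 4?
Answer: 12100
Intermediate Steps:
J = 2 (J = -6 + 2*4 = -6 + 8 = 2)
B = 0 (B = ((4 - 1*2) - 2)*(-4) = ((4 - 2) - 2)*(-4) = (2 - 2)*(-4) = 0*(-4) = 0)
x(g, b) = b + g
(101 + x(B, 9))² = (101 + (9 + 0))² = (101 + 9)² = 110² = 12100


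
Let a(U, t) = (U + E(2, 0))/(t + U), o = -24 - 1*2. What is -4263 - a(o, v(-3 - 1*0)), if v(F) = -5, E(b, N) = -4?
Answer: -132183/31 ≈ -4264.0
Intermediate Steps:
o = -26 (o = -24 - 2 = -26)
a(U, t) = (-4 + U)/(U + t) (a(U, t) = (U - 4)/(t + U) = (-4 + U)/(U + t))
-4263 - a(o, v(-3 - 1*0)) = -4263 - (-4 - 26)/(-26 - 5) = -4263 - (-30)/(-31) = -4263 - (-1)*(-30)/31 = -4263 - 1*30/31 = -4263 - 30/31 = -132183/31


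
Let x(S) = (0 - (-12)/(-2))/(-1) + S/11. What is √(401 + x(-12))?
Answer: √49115/11 ≈ 20.147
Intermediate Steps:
x(S) = 6 + S/11 (x(S) = (0 - (-12)*(-1)/2)*(-1) + S*(1/11) = (0 - 3*2)*(-1) + S/11 = (0 - 6)*(-1) + S/11 = -6*(-1) + S/11 = 6 + S/11)
√(401 + x(-12)) = √(401 + (6 + (1/11)*(-12))) = √(401 + (6 - 12/11)) = √(401 + 54/11) = √(4465/11) = √49115/11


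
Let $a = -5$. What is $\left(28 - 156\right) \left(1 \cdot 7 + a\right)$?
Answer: $-256$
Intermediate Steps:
$\left(28 - 156\right) \left(1 \cdot 7 + a\right) = \left(28 - 156\right) \left(1 \cdot 7 - 5\right) = - 128 \left(7 - 5\right) = \left(-128\right) 2 = -256$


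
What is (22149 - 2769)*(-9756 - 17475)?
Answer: -527736780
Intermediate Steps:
(22149 - 2769)*(-9756 - 17475) = 19380*(-27231) = -527736780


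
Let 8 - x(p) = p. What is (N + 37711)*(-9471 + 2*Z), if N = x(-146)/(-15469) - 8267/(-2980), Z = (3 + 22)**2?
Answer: -14292329933402183/46097620 ≈ -3.1004e+8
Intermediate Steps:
Z = 625 (Z = 25**2 = 625)
x(p) = 8 - p
N = 127423303/46097620 (N = (8 - 1*(-146))/(-15469) - 8267/(-2980) = (8 + 146)*(-1/15469) - 8267*(-1/2980) = 154*(-1/15469) + 8267/2980 = -154/15469 + 8267/2980 = 127423303/46097620 ≈ 2.7642)
(N + 37711)*(-9471 + 2*Z) = (127423303/46097620 + 37711)*(-9471 + 2*625) = 1738514771123*(-9471 + 1250)/46097620 = (1738514771123/46097620)*(-8221) = -14292329933402183/46097620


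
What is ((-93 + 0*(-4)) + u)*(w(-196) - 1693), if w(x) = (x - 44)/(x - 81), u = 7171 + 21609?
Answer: -13446199327/277 ≈ -4.8542e+7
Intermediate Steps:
u = 28780
w(x) = (-44 + x)/(-81 + x)
((-93 + 0*(-4)) + u)*(w(-196) - 1693) = ((-93 + 0*(-4)) + 28780)*((-44 - 196)/(-81 - 196) - 1693) = ((-93 + 0) + 28780)*(-240/(-277) - 1693) = (-93 + 28780)*(-1/277*(-240) - 1693) = 28687*(240/277 - 1693) = 28687*(-468721/277) = -13446199327/277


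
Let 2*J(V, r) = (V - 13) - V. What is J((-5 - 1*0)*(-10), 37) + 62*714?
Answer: 88523/2 ≈ 44262.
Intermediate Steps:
J(V, r) = -13/2 (J(V, r) = ((V - 13) - V)/2 = ((-13 + V) - V)/2 = (½)*(-13) = -13/2)
J((-5 - 1*0)*(-10), 37) + 62*714 = -13/2 + 62*714 = -13/2 + 44268 = 88523/2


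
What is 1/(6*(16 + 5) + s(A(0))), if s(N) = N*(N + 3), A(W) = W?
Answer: 1/126 ≈ 0.0079365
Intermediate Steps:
s(N) = N*(3 + N)
1/(6*(16 + 5) + s(A(0))) = 1/(6*(16 + 5) + 0*(3 + 0)) = 1/(6*21 + 0*3) = 1/(126 + 0) = 1/126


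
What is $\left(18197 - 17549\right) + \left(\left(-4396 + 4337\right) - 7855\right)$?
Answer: $-7266$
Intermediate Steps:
$\left(18197 - 17549\right) + \left(\left(-4396 + 4337\right) - 7855\right) = 648 - 7914 = -7266$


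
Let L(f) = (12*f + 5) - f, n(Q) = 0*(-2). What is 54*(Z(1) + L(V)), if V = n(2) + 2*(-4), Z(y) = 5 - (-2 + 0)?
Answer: -4104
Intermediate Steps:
n(Q) = 0
Z(y) = 7 (Z(y) = 5 - 1*(-2) = 5 + 2 = 7)
V = -8 (V = 0 + 2*(-4) = 0 - 8 = -8)
L(f) = 5 + 11*f (L(f) = (5 + 12*f) - f = 5 + 11*f)
54*(Z(1) + L(V)) = 54*(7 + (5 + 11*(-8))) = 54*(7 + (5 - 88)) = 54*(7 - 83) = 54*(-76) = -4104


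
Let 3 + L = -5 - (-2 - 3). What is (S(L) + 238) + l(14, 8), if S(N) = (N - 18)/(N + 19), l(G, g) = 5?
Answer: 3867/16 ≈ 241.69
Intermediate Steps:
L = -3 (L = -3 + (-5 - (-2 - 3)) = -3 + (-5 - 1*(-5)) = -3 + (-5 + 5) = -3 + 0 = -3)
S(N) = (-18 + N)/(19 + N)
(S(L) + 238) + l(14, 8) = ((-18 - 3)/(19 - 3) + 238) + 5 = (-21/16 + 238) + 5 = 3787/16 + 5 = 3867/16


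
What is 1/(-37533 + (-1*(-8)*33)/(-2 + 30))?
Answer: -7/262665 ≈ -2.6650e-5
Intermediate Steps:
1/(-37533 + (-1*(-8)*33)/(-2 + 30)) = 1/(-37533 + (8*33)/28) = 1/(-37533 + 264*(1/28)) = 1/(-37533 + 66/7) = 1/(-262665/7) = -7/262665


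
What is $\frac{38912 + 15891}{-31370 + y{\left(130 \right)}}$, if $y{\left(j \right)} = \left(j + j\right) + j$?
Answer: $- \frac{54803}{30980} \approx -1.769$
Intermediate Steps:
$y{\left(j \right)} = 3 j$ ($y{\left(j \right)} = 2 j + j = 3 j$)
$\frac{38912 + 15891}{-31370 + y{\left(130 \right)}} = \frac{38912 + 15891}{-31370 + 3 \cdot 130} = \frac{54803}{-31370 + 390} = \frac{54803}{-30980} = 54803 \left(- \frac{1}{30980}\right) = - \frac{54803}{30980}$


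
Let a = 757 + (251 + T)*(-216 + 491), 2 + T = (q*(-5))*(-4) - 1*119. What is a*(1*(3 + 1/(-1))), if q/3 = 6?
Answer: 271014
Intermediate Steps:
q = 18 (q = 3*6 = 18)
T = 239 (T = -2 + ((18*(-5))*(-4) - 1*119) = -2 + (-90*(-4) - 119) = -2 + (360 - 119) = -2 + 241 = 239)
a = 135507 (a = 757 + (251 + 239)*(-216 + 491) = 757 + 490*275 = 757 + 134750 = 135507)
a*(1*(3 + 1/(-1))) = 135507*(1*(3 + 1/(-1))) = 135507*(1*(3 - 1)) = 135507*(1*2) = 135507*2 = 271014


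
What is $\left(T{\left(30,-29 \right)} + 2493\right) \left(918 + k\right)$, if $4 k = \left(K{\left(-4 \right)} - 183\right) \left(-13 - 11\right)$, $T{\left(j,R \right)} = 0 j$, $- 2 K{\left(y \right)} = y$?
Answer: $4995972$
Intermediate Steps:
$K{\left(y \right)} = - \frac{y}{2}$
$T{\left(j,R \right)} = 0$
$k = 1086$ ($k = \frac{\left(\left(- \frac{1}{2}\right) \left(-4\right) - 183\right) \left(-13 - 11\right)}{4} = \frac{\left(2 - 183\right) \left(-24\right)}{4} = \frac{\left(-181\right) \left(-24\right)}{4} = \frac{1}{4} \cdot 4344 = 1086$)
$\left(T{\left(30,-29 \right)} + 2493\right) \left(918 + k\right) = \left(0 + 2493\right) \left(918 + 1086\right) = 2493 \cdot 2004 = 4995972$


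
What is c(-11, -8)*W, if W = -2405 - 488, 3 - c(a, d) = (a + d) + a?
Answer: -95469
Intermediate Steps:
c(a, d) = 3 - d - 2*a (c(a, d) = 3 - ((a + d) + a) = 3 - (d + 2*a) = 3 + (-d - 2*a) = 3 - d - 2*a)
W = -2893
c(-11, -8)*W = (3 - 1*(-8) - 2*(-11))*(-2893) = (3 + 8 + 22)*(-2893) = 33*(-2893) = -95469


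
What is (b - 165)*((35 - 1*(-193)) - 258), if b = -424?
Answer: 17670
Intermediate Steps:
(b - 165)*((35 - 1*(-193)) - 258) = (-424 - 165)*((35 - 1*(-193)) - 258) = -589*((35 + 193) - 258) = -589*(228 - 258) = -589*(-30) = 17670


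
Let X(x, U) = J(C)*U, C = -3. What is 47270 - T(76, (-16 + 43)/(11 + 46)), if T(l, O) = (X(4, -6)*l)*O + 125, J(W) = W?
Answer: 46497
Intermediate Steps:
X(x, U) = -3*U
T(l, O) = 125 + 18*O*l (T(l, O) = ((-3*(-6))*l)*O + 125 = (18*l)*O + 125 = 18*O*l + 125 = 125 + 18*O*l)
47270 - T(76, (-16 + 43)/(11 + 46)) = 47270 - (125 + 18*((-16 + 43)/(11 + 46))*76) = 47270 - (125 + 18*(27/57)*76) = 47270 - (125 + 18*(27*(1/57))*76) = 47270 - (125 + 18*(9/19)*76) = 47270 - (125 + 648) = 47270 - 1*773 = 47270 - 773 = 46497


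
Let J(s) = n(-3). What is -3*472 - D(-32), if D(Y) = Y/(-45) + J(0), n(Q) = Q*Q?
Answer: -64157/45 ≈ -1425.7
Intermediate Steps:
n(Q) = Q²
J(s) = 9 (J(s) = (-3)² = 9)
D(Y) = 9 - Y/45 (D(Y) = Y/(-45) + 9 = -Y/45 + 9 = 9 - Y/45)
-3*472 - D(-32) = -3*472 - (9 - 1/45*(-32)) = -1416 - (9 + 32/45) = -1416 - 1*437/45 = -1416 - 437/45 = -64157/45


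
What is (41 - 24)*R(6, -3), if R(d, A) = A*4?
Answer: -204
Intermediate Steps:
R(d, A) = 4*A
(41 - 24)*R(6, -3) = (41 - 24)*(4*(-3)) = 17*(-12) = -204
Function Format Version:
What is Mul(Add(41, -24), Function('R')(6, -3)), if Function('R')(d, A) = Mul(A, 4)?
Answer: -204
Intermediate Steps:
Function('R')(d, A) = Mul(4, A)
Mul(Add(41, -24), Function('R')(6, -3)) = Mul(Add(41, -24), Mul(4, -3)) = Mul(17, -12) = -204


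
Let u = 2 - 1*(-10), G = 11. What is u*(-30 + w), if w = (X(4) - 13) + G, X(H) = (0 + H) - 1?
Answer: -348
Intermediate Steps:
X(H) = -1 + H (X(H) = H - 1 = -1 + H)
u = 12 (u = 2 + 10 = 12)
w = 1 (w = ((-1 + 4) - 13) + 11 = (3 - 13) + 11 = -10 + 11 = 1)
u*(-30 + w) = 12*(-30 + 1) = 12*(-29) = -348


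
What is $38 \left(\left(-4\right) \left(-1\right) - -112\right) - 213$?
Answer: $4195$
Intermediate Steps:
$38 \left(\left(-4\right) \left(-1\right) - -112\right) - 213 = 38 \left(4 + 112\right) - 213 = 38 \cdot 116 - 213 = 4408 - 213 = 4195$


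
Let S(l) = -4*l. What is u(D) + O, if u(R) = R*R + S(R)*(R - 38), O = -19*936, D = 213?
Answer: -121515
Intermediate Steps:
O = -17784
u(R) = R² - 4*R*(-38 + R) (u(R) = R*R + (-4*R)*(R - 38) = R² + (-4*R)*(-38 + R) = R² - 4*R*(-38 + R))
u(D) + O = 213*(152 - 3*213) - 17784 = 213*(152 - 639) - 17784 = 213*(-487) - 17784 = -103731 - 17784 = -121515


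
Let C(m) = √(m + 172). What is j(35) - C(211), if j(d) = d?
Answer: 35 - √383 ≈ 15.430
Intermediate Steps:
C(m) = √(172 + m)
j(35) - C(211) = 35 - √(172 + 211) = 35 - √383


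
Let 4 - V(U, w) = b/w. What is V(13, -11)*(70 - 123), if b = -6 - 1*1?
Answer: -1961/11 ≈ -178.27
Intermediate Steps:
b = -7 (b = -6 - 1 = -7)
V(U, w) = 4 + 7/w (V(U, w) = 4 - (-7)/w = 4 + 7/w)
V(13, -11)*(70 - 123) = (4 + 7/(-11))*(70 - 123) = (4 + 7*(-1/11))*(-53) = (4 - 7/11)*(-53) = (37/11)*(-53) = -1961/11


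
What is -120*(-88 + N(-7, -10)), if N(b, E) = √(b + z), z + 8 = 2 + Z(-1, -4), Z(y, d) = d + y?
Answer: 10560 - 360*I*√2 ≈ 10560.0 - 509.12*I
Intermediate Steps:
z = -11 (z = -8 + (2 + (-4 - 1)) = -8 + (2 - 5) = -8 - 3 = -11)
N(b, E) = √(-11 + b) (N(b, E) = √(b - 11) = √(-11 + b))
-120*(-88 + N(-7, -10)) = -120*(-88 + √(-11 - 7)) = -120*(-88 + √(-18)) = -120*(-88 + 3*I*√2) = 10560 - 360*I*√2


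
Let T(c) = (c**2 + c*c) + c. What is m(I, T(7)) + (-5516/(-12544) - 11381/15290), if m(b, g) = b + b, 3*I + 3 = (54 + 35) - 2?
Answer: 190754481/3424960 ≈ 55.695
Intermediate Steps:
T(c) = c + 2*c**2 (T(c) = (c**2 + c**2) + c = 2*c**2 + c = c + 2*c**2)
I = 28 (I = -1 + ((54 + 35) - 2)/3 = -1 + (89 - 2)/3 = -1 + (1/3)*87 = -1 + 29 = 28)
m(b, g) = 2*b
m(I, T(7)) + (-5516/(-12544) - 11381/15290) = 2*28 + (-5516/(-12544) - 11381/15290) = 56 + (-5516*(-1/12544) - 11381*1/15290) = 56 + (197/448 - 11381/15290) = 56 - 1043279/3424960 = 190754481/3424960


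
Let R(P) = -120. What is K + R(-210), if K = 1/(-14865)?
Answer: -1783801/14865 ≈ -120.00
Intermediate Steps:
K = -1/14865 ≈ -6.7272e-5
K + R(-210) = -1/14865 - 120 = -1783801/14865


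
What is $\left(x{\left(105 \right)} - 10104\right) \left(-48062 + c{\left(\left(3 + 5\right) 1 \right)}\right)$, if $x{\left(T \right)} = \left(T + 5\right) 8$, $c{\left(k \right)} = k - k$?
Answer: $443323888$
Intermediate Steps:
$c{\left(k \right)} = 0$
$x{\left(T \right)} = 40 + 8 T$ ($x{\left(T \right)} = \left(5 + T\right) 8 = 40 + 8 T$)
$\left(x{\left(105 \right)} - 10104\right) \left(-48062 + c{\left(\left(3 + 5\right) 1 \right)}\right) = \left(\left(40 + 8 \cdot 105\right) - 10104\right) \left(-48062 + 0\right) = \left(\left(40 + 840\right) - 10104\right) \left(-48062\right) = \left(880 - 10104\right) \left(-48062\right) = \left(-9224\right) \left(-48062\right) = 443323888$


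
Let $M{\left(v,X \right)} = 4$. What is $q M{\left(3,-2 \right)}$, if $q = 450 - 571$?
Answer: $-484$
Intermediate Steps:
$q = -121$ ($q = 450 - 571 = -121$)
$q M{\left(3,-2 \right)} = \left(-121\right) 4 = -484$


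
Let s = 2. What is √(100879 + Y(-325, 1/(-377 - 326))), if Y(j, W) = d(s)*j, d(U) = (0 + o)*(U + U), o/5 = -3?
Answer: √120379 ≈ 346.96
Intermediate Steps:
o = -15 (o = 5*(-3) = -15)
d(U) = -30*U (d(U) = (0 - 15)*(U + U) = -30*U)
Y(j, W) = -60*j (Y(j, W) = (-30*2)*j = -60*j)
√(100879 + Y(-325, 1/(-377 - 326))) = √(100879 - 60*(-325)) = √(100879 + 19500) = √120379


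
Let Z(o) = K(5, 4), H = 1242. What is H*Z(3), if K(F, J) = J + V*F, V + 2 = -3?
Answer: -26082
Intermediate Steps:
V = -5 (V = -2 - 3 = -5)
K(F, J) = J - 5*F
Z(o) = -21 (Z(o) = 4 - 5*5 = 4 - 25 = -21)
H*Z(3) = 1242*(-21) = -26082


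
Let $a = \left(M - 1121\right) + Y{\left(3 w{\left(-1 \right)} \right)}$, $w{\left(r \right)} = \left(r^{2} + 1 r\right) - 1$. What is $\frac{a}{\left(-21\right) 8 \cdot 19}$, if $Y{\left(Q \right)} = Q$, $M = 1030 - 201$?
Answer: $\frac{295}{3192} \approx 0.092419$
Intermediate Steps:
$w{\left(r \right)} = -1 + r + r^{2}$ ($w{\left(r \right)} = \left(r^{2} + r\right) - 1 = \left(r + r^{2}\right) - 1 = -1 + r + r^{2}$)
$M = 829$ ($M = 1030 - 201 = 829$)
$a = -295$ ($a = \left(829 - 1121\right) + 3 \left(-1 - 1 + \left(-1\right)^{2}\right) = -292 + 3 \left(-1 - 1 + 1\right) = -292 + 3 \left(-1\right) = -292 - 3 = -295$)
$\frac{a}{\left(-21\right) 8 \cdot 19} = - \frac{295}{\left(-21\right) 8 \cdot 19} = - \frac{295}{\left(-168\right) 19} = - \frac{295}{-3192} = \left(-295\right) \left(- \frac{1}{3192}\right) = \frac{295}{3192}$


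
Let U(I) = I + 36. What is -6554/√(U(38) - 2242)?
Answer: 3277*I*√542/542 ≈ 140.76*I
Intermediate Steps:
U(I) = 36 + I
-6554/√(U(38) - 2242) = -6554/√((36 + 38) - 2242) = -6554/√(74 - 2242) = -6554*(-I*√542/1084) = -(-3277)*I*√542/542 = 3277*I*√542/542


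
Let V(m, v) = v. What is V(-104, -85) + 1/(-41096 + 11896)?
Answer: -2482001/29200 ≈ -85.000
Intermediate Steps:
V(-104, -85) + 1/(-41096 + 11896) = -85 + 1/(-41096 + 11896) = -85 + 1/(-29200) = -85 - 1/29200 = -2482001/29200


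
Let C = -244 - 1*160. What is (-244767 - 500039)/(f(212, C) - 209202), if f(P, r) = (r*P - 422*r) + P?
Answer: 372403/62075 ≈ 5.9992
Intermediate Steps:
C = -404 (C = -244 - 160 = -404)
f(P, r) = P - 422*r + P*r (f(P, r) = (P*r - 422*r) + P = (-422*r + P*r) + P = P - 422*r + P*r)
(-244767 - 500039)/(f(212, C) - 209202) = (-244767 - 500039)/((212 - 422*(-404) + 212*(-404)) - 209202) = -744806/((212 + 170488 - 85648) - 209202) = -744806/(85052 - 209202) = -744806/(-124150) = -744806*(-1/124150) = 372403/62075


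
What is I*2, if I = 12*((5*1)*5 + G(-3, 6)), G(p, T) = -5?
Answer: 480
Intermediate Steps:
I = 240 (I = 12*((5*1)*5 - 5) = 12*(5*5 - 5) = 12*(25 - 5) = 12*20 = 240)
I*2 = 240*2 = 480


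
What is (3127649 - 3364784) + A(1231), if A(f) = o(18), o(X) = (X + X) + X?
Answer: -237081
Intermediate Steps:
o(X) = 3*X (o(X) = 2*X + X = 3*X)
A(f) = 54 (A(f) = 3*18 = 54)
(3127649 - 3364784) + A(1231) = (3127649 - 3364784) + 54 = -237135 + 54 = -237081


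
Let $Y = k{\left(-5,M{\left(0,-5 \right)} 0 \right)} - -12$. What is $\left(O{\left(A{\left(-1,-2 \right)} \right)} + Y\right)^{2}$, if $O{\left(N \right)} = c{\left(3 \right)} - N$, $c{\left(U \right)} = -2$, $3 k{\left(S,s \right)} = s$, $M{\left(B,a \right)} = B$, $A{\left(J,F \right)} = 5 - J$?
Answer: $16$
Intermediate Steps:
$k{\left(S,s \right)} = \frac{s}{3}$
$O{\left(N \right)} = -2 - N$
$Y = 12$ ($Y = \frac{0 \cdot 0}{3} - -12 = \frac{1}{3} \cdot 0 + 12 = 0 + 12 = 12$)
$\left(O{\left(A{\left(-1,-2 \right)} \right)} + Y\right)^{2} = \left(\left(-2 - \left(5 - -1\right)\right) + 12\right)^{2} = \left(\left(-2 - \left(5 + 1\right)\right) + 12\right)^{2} = \left(\left(-2 - 6\right) + 12\right)^{2} = \left(-8 + 12\right)^{2} = 4^{2} = 16$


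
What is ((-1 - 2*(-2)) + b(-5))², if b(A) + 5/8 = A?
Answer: 441/64 ≈ 6.8906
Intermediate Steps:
b(A) = -5/8 + A
((-1 - 2*(-2)) + b(-5))² = ((-1 - 2*(-2)) + (-5/8 - 5))² = ((-1 + 4) - 45/8)² = (3 - 45/8)² = (-21/8)² = 441/64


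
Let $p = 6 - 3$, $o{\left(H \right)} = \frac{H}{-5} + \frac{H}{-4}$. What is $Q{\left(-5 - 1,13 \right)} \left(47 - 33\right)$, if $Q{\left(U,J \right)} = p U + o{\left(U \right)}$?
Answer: $- \frac{1071}{5} \approx -214.2$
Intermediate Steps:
$o{\left(H \right)} = - \frac{9 H}{20}$ ($o{\left(H \right)} = H \left(- \frac{1}{5}\right) + H \left(- \frac{1}{4}\right) = - \frac{H}{5} - \frac{H}{4} = - \frac{9 H}{20}$)
$p = 3$ ($p = 6 - 3 = 3$)
$Q{\left(U,J \right)} = \frac{51 U}{20}$ ($Q{\left(U,J \right)} = 3 U - \frac{9 U}{20} = \frac{51 U}{20}$)
$Q{\left(-5 - 1,13 \right)} \left(47 - 33\right) = \frac{51 \left(-5 - 1\right)}{20} \left(47 - 33\right) = \frac{51}{20} \left(-6\right) 14 = \left(- \frac{153}{10}\right) 14 = - \frac{1071}{5}$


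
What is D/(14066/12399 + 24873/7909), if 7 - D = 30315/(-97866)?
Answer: 7794723230723/4563255842554 ≈ 1.7081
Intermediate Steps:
D = 238459/32622 (D = 7 - 30315/(-97866) = 7 - 30315*(-1)/97866 = 7 - 1*(-10105/32622) = 7 + 10105/32622 = 238459/32622 ≈ 7.3098)
D/(14066/12399 + 24873/7909) = 238459/(32622*(14066/12399 + 24873/7909)) = 238459/(32622*(419648321/98063691)) = (238459/32622)*(98063691/419648321) = 7794723230723/4563255842554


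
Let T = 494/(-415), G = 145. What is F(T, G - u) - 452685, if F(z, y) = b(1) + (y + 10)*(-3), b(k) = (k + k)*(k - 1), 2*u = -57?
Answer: -906471/2 ≈ -4.5324e+5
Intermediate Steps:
u = -57/2 (u = (1/2)*(-57) = -57/2 ≈ -28.500)
T = -494/415 (T = 494*(-1/415) = -494/415 ≈ -1.1904)
b(k) = 2*k*(-1 + k) (b(k) = (2*k)*(-1 + k) = 2*k*(-1 + k))
F(z, y) = -30 - 3*y (F(z, y) = 2*1*(-1 + 1) + (y + 10)*(-3) = 2*1*0 + (10 + y)*(-3) = 0 + (-30 - 3*y) = -30 - 3*y)
F(T, G - u) - 452685 = (-30 - 3*(145 - 1*(-57/2))) - 452685 = (-30 - 3*(145 + 57/2)) - 452685 = (-30 - 3*347/2) - 452685 = (-30 - 1041/2) - 452685 = -1101/2 - 452685 = -906471/2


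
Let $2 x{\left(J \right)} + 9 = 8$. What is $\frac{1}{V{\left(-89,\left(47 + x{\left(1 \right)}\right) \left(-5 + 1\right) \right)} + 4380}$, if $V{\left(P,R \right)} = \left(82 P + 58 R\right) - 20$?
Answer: $- \frac{1}{13726} \approx -7.2854 \cdot 10^{-5}$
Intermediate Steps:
$x{\left(J \right)} = - \frac{1}{2}$ ($x{\left(J \right)} = - \frac{9}{2} + \frac{1}{2} \cdot 8 = - \frac{9}{2} + 4 = - \frac{1}{2}$)
$V{\left(P,R \right)} = -20 + 58 R + 82 P$ ($V{\left(P,R \right)} = \left(58 R + 82 P\right) - 20 = -20 + 58 R + 82 P$)
$\frac{1}{V{\left(-89,\left(47 + x{\left(1 \right)}\right) \left(-5 + 1\right) \right)} + 4380} = \frac{1}{\left(-20 + 58 \left(47 - \frac{1}{2}\right) \left(-5 + 1\right) + 82 \left(-89\right)\right) + 4380} = \frac{1}{\left(-20 + 58 \cdot \frac{93}{2} \left(-4\right) - 7298\right) + 4380} = \frac{1}{\left(-20 + 58 \left(-186\right) - 7298\right) + 4380} = \frac{1}{\left(-20 - 10788 - 7298\right) + 4380} = \frac{1}{-18106 + 4380} = \frac{1}{-13726} = - \frac{1}{13726}$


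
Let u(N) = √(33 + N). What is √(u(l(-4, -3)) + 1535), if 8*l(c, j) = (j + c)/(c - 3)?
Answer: √(6140 + √530)/2 ≈ 39.252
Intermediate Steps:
l(c, j) = (c + j)/(8*(-3 + c)) (l(c, j) = ((j + c)/(c - 3))/8 = ((c + j)/(-3 + c))/8 = (c + j)/(8*(-3 + c)))
√(u(l(-4, -3)) + 1535) = √(√(33 + (-4 - 3)/(8*(-3 - 4))) + 1535) = √(√(33 + (⅛)*(-7)/(-7)) + 1535) = √(√(33 + (⅛)*(-⅐)*(-7)) + 1535) = √(√(33 + ⅛) + 1535) = √(√(265/8) + 1535) = √(√530/4 + 1535) = √(1535 + √530/4)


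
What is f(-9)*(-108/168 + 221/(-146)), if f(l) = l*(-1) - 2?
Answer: -1102/73 ≈ -15.096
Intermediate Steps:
f(l) = -2 - l (f(l) = -l - 2 = -2 - l)
f(-9)*(-108/168 + 221/(-146)) = (-2 - 1*(-9))*(-108/168 + 221/(-146)) = (-2 + 9)*(-108*1/168 + 221*(-1/146)) = 7*(-9/14 - 221/146) = 7*(-1102/511) = -1102/73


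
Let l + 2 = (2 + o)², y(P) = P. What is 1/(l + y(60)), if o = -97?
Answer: 1/9083 ≈ 0.00011010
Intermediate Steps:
l = 9023 (l = -2 + (2 - 97)² = -2 + (-95)² = -2 + 9025 = 9023)
1/(l + y(60)) = 1/(9023 + 60) = 1/9083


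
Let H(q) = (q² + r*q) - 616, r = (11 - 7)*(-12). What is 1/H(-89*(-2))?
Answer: 1/22524 ≈ 4.4397e-5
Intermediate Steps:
r = -48 (r = 4*(-12) = -48)
H(q) = -616 + q² - 48*q (H(q) = (q² - 48*q) - 616 = -616 + q² - 48*q)
1/H(-89*(-2)) = 1/(-616 + (-89*(-2))² - (-4272)*(-2)) = 1/(-616 + 178² - 48*178) = 1/(-616 + 31684 - 8544) = 1/22524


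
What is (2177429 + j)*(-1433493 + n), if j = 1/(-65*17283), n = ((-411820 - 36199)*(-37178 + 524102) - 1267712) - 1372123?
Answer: -177877475466152710663112/374465 ≈ -4.7502e+17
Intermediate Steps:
n = -218153843391 (n = (-448019*486924 - 1267712) - 1372123 = (-218151203556 - 1267712) - 1372123 = -218152471268 - 1372123 = -218153843391)
j = -1/1123395 (j = 1/(-1123395) = -1/1123395 ≈ -8.9016e-7)
(2177429 + j)*(-1433493 + n) = (2177429 - 1/1123395)*(-1433493 - 218153843391) = (2446112851454/1123395)*(-218155276884) = -177877475466152710663112/374465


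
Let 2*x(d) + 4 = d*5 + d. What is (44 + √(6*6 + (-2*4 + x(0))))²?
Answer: (44 + √26)² ≈ 2410.7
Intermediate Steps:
x(d) = -2 + 3*d (x(d) = -2 + (d*5 + d)/2 = -2 + (5*d + d)/2 = -2 + (6*d)/2 = -2 + 3*d)
(44 + √(6*6 + (-2*4 + x(0))))² = (44 + √(6*6 + (-2*4 + (-2 + 3*0))))² = (44 + √(36 + (-8 + (-2 + 0))))² = (44 + √(36 + (-8 - 2)))² = (44 + √(36 - 10))² = (44 + √26)²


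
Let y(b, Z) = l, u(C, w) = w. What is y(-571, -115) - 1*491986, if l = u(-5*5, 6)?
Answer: -491980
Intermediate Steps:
l = 6
y(b, Z) = 6
y(-571, -115) - 1*491986 = 6 - 1*491986 = 6 - 491986 = -491980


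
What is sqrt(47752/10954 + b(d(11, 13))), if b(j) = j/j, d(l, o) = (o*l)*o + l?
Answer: sqrt(160766381)/5477 ≈ 2.3150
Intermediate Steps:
d(l, o) = l + l*o**2 (d(l, o) = (l*o)*o + l = l*o**2 + l = l + l*o**2)
b(j) = 1
sqrt(47752/10954 + b(d(11, 13))) = sqrt(47752/10954 + 1) = sqrt(47752*(1/10954) + 1) = sqrt(23876/5477 + 1) = sqrt(29353/5477) = sqrt(160766381)/5477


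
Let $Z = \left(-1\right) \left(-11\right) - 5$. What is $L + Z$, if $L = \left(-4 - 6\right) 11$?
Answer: $-104$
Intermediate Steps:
$L = -110$ ($L = \left(-10\right) 11 = -110$)
$Z = 6$ ($Z = 11 - 5 = 6$)
$L + Z = -110 + 6 = -104$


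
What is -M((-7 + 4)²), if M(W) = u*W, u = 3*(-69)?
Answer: 1863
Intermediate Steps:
u = -207
M(W) = -207*W
-M((-7 + 4)²) = -(-207)*(-7 + 4)² = -(-207)*(-3)² = -(-207)*9 = -1*(-1863) = 1863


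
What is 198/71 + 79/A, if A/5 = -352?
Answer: 342871/124960 ≈ 2.7438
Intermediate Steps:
A = -1760 (A = 5*(-352) = -1760)
198/71 + 79/A = 198/71 + 79/(-1760) = 198*(1/71) + 79*(-1/1760) = 198/71 - 79/1760 = 342871/124960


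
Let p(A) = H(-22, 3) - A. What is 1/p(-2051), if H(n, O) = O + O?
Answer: 1/2057 ≈ 0.00048614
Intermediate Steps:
H(n, O) = 2*O
p(A) = 6 - A (p(A) = 2*3 - A = 6 - A)
1/p(-2051) = 1/(6 - 1*(-2051)) = 1/(6 + 2051) = 1/2057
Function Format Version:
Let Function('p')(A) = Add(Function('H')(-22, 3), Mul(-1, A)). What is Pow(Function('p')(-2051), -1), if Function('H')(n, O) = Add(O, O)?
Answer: Rational(1, 2057) ≈ 0.00048614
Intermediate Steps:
Function('H')(n, O) = Mul(2, O)
Function('p')(A) = Add(6, Mul(-1, A)) (Function('p')(A) = Add(Mul(2, 3), Mul(-1, A)) = Add(6, Mul(-1, A)))
Pow(Function('p')(-2051), -1) = Pow(Add(6, Mul(-1, -2051)), -1) = Pow(Add(6, 2051), -1) = Pow(2057, -1) = Rational(1, 2057)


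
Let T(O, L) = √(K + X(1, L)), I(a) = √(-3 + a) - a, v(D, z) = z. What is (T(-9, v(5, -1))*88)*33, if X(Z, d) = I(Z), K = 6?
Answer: 2904*√(5 + I*√2) ≈ 6556.9 + 909.45*I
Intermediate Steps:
X(Z, d) = √(-3 + Z) - Z
T(O, L) = √(5 + I*√2) (T(O, L) = √(6 + (√(-3 + 1) - 1*1)) = √(6 + (√(-2) - 1)) = √(6 + (I*√2 - 1)) = √(6 + (-1 + I*√2)) = √(5 + I*√2))
(T(-9, v(5, -1))*88)*33 = (√(5 + I*√2)*88)*33 = (88*√(5 + I*√2))*33 = 2904*√(5 + I*√2)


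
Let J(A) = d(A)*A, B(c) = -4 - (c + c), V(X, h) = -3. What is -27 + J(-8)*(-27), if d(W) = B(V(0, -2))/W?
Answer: -81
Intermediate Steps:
B(c) = -4 - 2*c
d(W) = 2/W (d(W) = (-4 - 2*(-3))/W = (-4 + 6)/W = 2/W)
J(A) = 2 (J(A) = (2/A)*A = 2)
-27 + J(-8)*(-27) = -27 + 2*(-27) = -27 - 54 = -81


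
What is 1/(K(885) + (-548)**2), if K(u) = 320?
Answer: 1/300624 ≈ 3.3264e-6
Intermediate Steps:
1/(K(885) + (-548)**2) = 1/(320 + (-548)**2) = 1/(320 + 300304) = 1/300624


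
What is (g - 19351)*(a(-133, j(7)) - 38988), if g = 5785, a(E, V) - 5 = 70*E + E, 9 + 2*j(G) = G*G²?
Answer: 656947116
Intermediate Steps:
j(G) = -9/2 + G³/2 (j(G) = -9/2 + (G*G²)/2 = -9/2 + G³/2)
a(E, V) = 5 + 71*E (a(E, V) = 5 + (70*E + E) = 5 + 71*E)
(g - 19351)*(a(-133, j(7)) - 38988) = (5785 - 19351)*((5 + 71*(-133)) - 38988) = -13566*((5 - 9443) - 38988) = -13566*(-9438 - 38988) = -13566*(-48426) = 656947116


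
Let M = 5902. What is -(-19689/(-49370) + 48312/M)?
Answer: -1250683959/145690870 ≈ -8.5845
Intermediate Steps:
-(-19689/(-49370) + 48312/M) = -(-19689/(-49370) + 48312/5902) = -(-19689*(-1/49370) + 48312*(1/5902)) = -(19689/49370 + 24156/2951) = -1*1250683959/145690870 = -1250683959/145690870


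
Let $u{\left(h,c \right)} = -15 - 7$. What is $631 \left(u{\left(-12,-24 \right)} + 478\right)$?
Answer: $287736$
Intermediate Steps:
$u{\left(h,c \right)} = -22$
$631 \left(u{\left(-12,-24 \right)} + 478\right) = 631 \left(-22 + 478\right) = 631 \cdot 456 = 287736$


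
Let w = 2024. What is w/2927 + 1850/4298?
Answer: 7057051/6290123 ≈ 1.1219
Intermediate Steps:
w/2927 + 1850/4298 = 2024/2927 + 1850/4298 = 2024*(1/2927) + 1850*(1/4298) = 2024/2927 + 925/2149 = 7057051/6290123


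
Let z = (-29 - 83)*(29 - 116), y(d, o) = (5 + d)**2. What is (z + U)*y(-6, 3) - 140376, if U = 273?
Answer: -130359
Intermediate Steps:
z = 9744 (z = -112*(-87) = 9744)
(z + U)*y(-6, 3) - 140376 = (9744 + 273)*(5 - 6)**2 - 140376 = 10017*(-1)**2 - 140376 = 10017*1 - 140376 = 10017 - 140376 = -130359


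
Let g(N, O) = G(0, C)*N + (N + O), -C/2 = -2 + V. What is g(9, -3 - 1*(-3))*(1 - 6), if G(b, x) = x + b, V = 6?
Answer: 315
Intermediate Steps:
C = -8 (C = -2*(-2 + 6) = -2*4 = -8)
G(b, x) = b + x
g(N, O) = O - 7*N (g(N, O) = (0 - 8)*N + (N + O) = -8*N + (N + O) = O - 7*N)
g(9, -3 - 1*(-3))*(1 - 6) = ((-3 - 1*(-3)) - 7*9)*(1 - 6) = ((-3 + 3) - 63)*(-5) = (0 - 63)*(-5) = -63*(-5) = 315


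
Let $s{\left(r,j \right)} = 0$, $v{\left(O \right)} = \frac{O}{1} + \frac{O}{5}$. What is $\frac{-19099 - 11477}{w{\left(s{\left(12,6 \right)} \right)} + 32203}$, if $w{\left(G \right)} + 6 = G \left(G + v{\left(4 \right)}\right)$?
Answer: $- \frac{30576}{32197} \approx -0.94965$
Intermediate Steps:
$v{\left(O \right)} = \frac{6 O}{5}$ ($v{\left(O \right)} = O 1 + O \frac{1}{5} = O + \frac{O}{5} = \frac{6 O}{5}$)
$w{\left(G \right)} = -6 + G \left(\frac{24}{5} + G\right)$ ($w{\left(G \right)} = -6 + G \left(G + \frac{6}{5} \cdot 4\right) = -6 + G \left(G + \frac{24}{5}\right) = -6 + G \left(\frac{24}{5} + G\right)$)
$\frac{-19099 - 11477}{w{\left(s{\left(12,6 \right)} \right)} + 32203} = \frac{-19099 - 11477}{\left(-6 + 0^{2} + \frac{24}{5} \cdot 0\right) + 32203} = - \frac{30576}{\left(-6 + 0 + 0\right) + 32203} = - \frac{30576}{-6 + 32203} = - \frac{30576}{32197}$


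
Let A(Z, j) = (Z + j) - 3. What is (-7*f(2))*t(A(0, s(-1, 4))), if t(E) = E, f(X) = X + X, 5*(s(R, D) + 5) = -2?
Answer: 1176/5 ≈ 235.20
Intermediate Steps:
s(R, D) = -27/5 (s(R, D) = -5 + (1/5)*(-2) = -5 - 2/5 = -27/5)
f(X) = 2*X
A(Z, j) = -3 + Z + j
(-7*f(2))*t(A(0, s(-1, 4))) = (-14*2)*(-3 + 0 - 27/5) = -7*4*(-42/5) = -28*(-42/5) = 1176/5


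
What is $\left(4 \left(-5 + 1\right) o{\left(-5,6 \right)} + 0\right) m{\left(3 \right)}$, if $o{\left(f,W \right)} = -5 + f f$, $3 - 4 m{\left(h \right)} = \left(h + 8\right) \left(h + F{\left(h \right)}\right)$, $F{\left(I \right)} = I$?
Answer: $5040$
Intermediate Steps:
$m{\left(h \right)} = \frac{3}{4} - \frac{h \left(8 + h\right)}{2}$ ($m{\left(h \right)} = \frac{3}{4} - \frac{\left(h + 8\right) \left(h + h\right)}{4} = \frac{3}{4} - \frac{\left(8 + h\right) 2 h}{4} = \frac{3}{4} - \frac{2 h \left(8 + h\right)}{4} = \frac{3}{4} - \frac{h \left(8 + h\right)}{2}$)
$o{\left(f,W \right)} = -5 + f^{2}$
$\left(4 \left(-5 + 1\right) o{\left(-5,6 \right)} + 0\right) m{\left(3 \right)} = \left(4 \left(-5 + 1\right) \left(-5 + \left(-5\right)^{2}\right) + 0\right) \left(\frac{3}{4} - 12 - \frac{3^{2}}{2}\right) = \left(4 \left(- 4 \left(-5 + 25\right)\right) + 0\right) \left(\frac{3}{4} - 12 - \frac{9}{2}\right) = \left(4 \left(\left(-4\right) 20\right) + 0\right) \left(\frac{3}{4} - 12 - \frac{9}{2}\right) = \left(4 \left(-80\right) + 0\right) \left(- \frac{63}{4}\right) = \left(-320 + 0\right) \left(- \frac{63}{4}\right) = \left(-320\right) \left(- \frac{63}{4}\right) = 5040$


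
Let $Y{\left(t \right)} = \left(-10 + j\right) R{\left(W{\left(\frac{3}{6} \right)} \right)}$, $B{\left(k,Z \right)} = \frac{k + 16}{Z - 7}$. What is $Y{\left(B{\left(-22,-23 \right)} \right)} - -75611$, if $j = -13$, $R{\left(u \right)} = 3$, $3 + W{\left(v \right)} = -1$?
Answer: $75542$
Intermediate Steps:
$W{\left(v \right)} = -4$ ($W{\left(v \right)} = -3 - 1 = -4$)
$B{\left(k,Z \right)} = \frac{16 + k}{-7 + Z}$
$Y{\left(t \right)} = -69$ ($Y{\left(t \right)} = \left(-10 - 13\right) 3 = \left(-23\right) 3 = -69$)
$Y{\left(B{\left(-22,-23 \right)} \right)} - -75611 = -69 - -75611 = -69 + 75611 = 75542$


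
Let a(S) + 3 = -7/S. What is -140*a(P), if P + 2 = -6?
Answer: 595/2 ≈ 297.50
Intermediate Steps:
P = -8 (P = -2 - 6 = -8)
a(S) = -3 - 7/S
-140*a(P) = -140*(-3 - 7/(-8)) = -140*(-3 - 7*(-1/8)) = -140*(-3 + 7/8) = -140*(-17/8) = 595/2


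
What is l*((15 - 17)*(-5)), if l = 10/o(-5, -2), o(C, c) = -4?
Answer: -25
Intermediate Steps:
l = -5/2 (l = 10/(-4) = 10*(-1/4) = -5/2 ≈ -2.5000)
l*((15 - 17)*(-5)) = -5*(15 - 17)*(-5)/2 = -(-5)*(-5) = -5/2*10 = -25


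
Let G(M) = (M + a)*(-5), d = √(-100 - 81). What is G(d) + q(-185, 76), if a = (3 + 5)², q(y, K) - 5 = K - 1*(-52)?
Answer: -187 - 5*I*√181 ≈ -187.0 - 67.268*I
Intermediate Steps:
q(y, K) = 57 + K (q(y, K) = 5 + (K - 1*(-52)) = 5 + (K + 52) = 5 + (52 + K) = 57 + K)
a = 64 (a = 8² = 64)
d = I*√181 (d = √(-181) = I*√181 ≈ 13.454*I)
G(M) = -320 - 5*M (G(M) = (M + 64)*(-5) = (64 + M)*(-5) = -320 - 5*M)
G(d) + q(-185, 76) = (-320 - 5*I*√181) + (57 + 76) = (-320 - 5*I*√181) + 133 = -187 - 5*I*√181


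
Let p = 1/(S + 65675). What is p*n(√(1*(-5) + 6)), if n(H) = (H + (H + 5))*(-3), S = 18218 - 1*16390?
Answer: -7/22501 ≈ -0.00031110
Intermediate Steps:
S = 1828 (S = 18218 - 16390 = 1828)
n(H) = -15 - 6*H (n(H) = (H + (5 + H))*(-3) = (5 + 2*H)*(-3) = -15 - 6*H)
p = 1/67503 (p = 1/(1828 + 65675) = 1/67503 ≈ 1.4814e-5)
p*n(√(1*(-5) + 6)) = (-15 - 6*√(1*(-5) + 6))/67503 = (-15 - 6*√(-5 + 6))/67503 = (-15 - 6*√1)/67503 = (-15 - 6*1)/67503 = (-15 - 6)/67503 = (1/67503)*(-21) = -7/22501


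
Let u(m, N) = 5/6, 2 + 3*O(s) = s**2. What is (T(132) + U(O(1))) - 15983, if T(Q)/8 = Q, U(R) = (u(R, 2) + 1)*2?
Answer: -44770/3 ≈ -14923.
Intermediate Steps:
O(s) = -2/3 + s**2/3
u(m, N) = 5/6 (u(m, N) = 5*(1/6) = 5/6)
U(R) = 11/3 (U(R) = (5/6 + 1)*2 = (11/6)*2 = 11/3)
T(Q) = 8*Q
(T(132) + U(O(1))) - 15983 = (8*132 + 11/3) - 15983 = (1056 + 11/3) - 15983 = 3179/3 - 15983 = -44770/3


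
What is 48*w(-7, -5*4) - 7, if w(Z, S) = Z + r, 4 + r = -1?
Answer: -583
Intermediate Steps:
r = -5 (r = -4 - 1 = -5)
w(Z, S) = -5 + Z (w(Z, S) = Z - 5 = -5 + Z)
48*w(-7, -5*4) - 7 = 48*(-5 - 7) - 7 = 48*(-12) - 7 = -576 - 7 = -583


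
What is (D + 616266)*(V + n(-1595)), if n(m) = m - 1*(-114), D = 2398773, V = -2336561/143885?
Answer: -649530593469594/143885 ≈ -4.5142e+9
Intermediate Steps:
V = -2336561/143885 (V = -2336561*1/143885 = -2336561/143885 ≈ -16.239)
n(m) = 114 + m (n(m) = m + 114 = 114 + m)
(D + 616266)*(V + n(-1595)) = (2398773 + 616266)*(-2336561/143885 + (114 - 1595)) = 3015039*(-2336561/143885 - 1481) = 3015039*(-215430246/143885) = -649530593469594/143885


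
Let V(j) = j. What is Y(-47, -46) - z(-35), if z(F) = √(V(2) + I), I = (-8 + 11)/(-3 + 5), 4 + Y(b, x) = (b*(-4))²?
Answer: 35340 - √14/2 ≈ 35338.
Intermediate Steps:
Y(b, x) = -4 + 16*b² (Y(b, x) = -4 + (b*(-4))² = -4 + (-4*b)² = -4 + 16*b²)
I = 3/2 ≈ 1.5000
z(F) = √14/2 (z(F) = √(2 + 3/2) = √(7/2) = √14/2)
Y(-47, -46) - z(-35) = (-4 + 16*(-47)²) - √14/2 = (-4 + 16*2209) - √14/2 = (-4 + 35344) - √14/2 = 35340 - √14/2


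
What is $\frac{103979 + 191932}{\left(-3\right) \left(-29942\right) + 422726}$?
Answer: $\frac{295911}{512552} \approx 0.57733$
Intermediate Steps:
$\frac{103979 + 191932}{\left(-3\right) \left(-29942\right) + 422726} = \frac{295911}{89826 + 422726} = \frac{295911}{512552}$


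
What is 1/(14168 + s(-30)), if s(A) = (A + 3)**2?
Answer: 1/14897 ≈ 6.7128e-5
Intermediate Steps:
s(A) = (3 + A)**2
1/(14168 + s(-30)) = 1/(14168 + (3 - 30)**2) = 1/(14168 + (-27)**2) = 1/(14168 + 729) = 1/14897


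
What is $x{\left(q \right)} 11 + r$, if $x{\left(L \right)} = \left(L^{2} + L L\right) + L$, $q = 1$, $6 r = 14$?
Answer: $\frac{106}{3} \approx 35.333$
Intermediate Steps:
$r = \frac{7}{3}$ ($r = \frac{1}{6} \cdot 14 = \frac{7}{3} \approx 2.3333$)
$x{\left(L \right)} = L + 2 L^{2}$ ($x{\left(L \right)} = \left(L^{2} + L^{2}\right) + L = 2 L^{2} + L = L + 2 L^{2}$)
$x{\left(q \right)} 11 + r = 1 \left(1 + 2 \cdot 1\right) 11 + \frac{7}{3} = 1 \left(1 + 2\right) 11 + \frac{7}{3} = 1 \cdot 3 \cdot 11 + \frac{7}{3} = 3 \cdot 11 + \frac{7}{3} = 33 + \frac{7}{3} = \frac{106}{3}$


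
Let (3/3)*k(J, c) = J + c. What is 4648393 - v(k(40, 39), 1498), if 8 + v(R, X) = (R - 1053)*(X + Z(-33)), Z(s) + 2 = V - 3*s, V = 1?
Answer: 6202905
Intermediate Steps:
k(J, c) = J + c
Z(s) = -1 - 3*s (Z(s) = -2 + (1 - 3*s) = -1 - 3*s)
v(R, X) = -8 + (-1053 + R)*(98 + X) (v(R, X) = -8 + (R - 1053)*(X + (-1 - 3*(-33))) = -8 + (-1053 + R)*(X + (-1 + 99)) = -8 + (-1053 + R)*(X + 98) = -8 + (-1053 + R)*(98 + X))
4648393 - v(k(40, 39), 1498) = 4648393 - (-103202 - 1053*1498 + 98*(40 + 39) + (40 + 39)*1498) = 4648393 - (-103202 - 1577394 + 98*79 + 79*1498) = 4648393 - (-103202 - 1577394 + 7742 + 118342) = 4648393 - 1*(-1554512) = 4648393 + 1554512 = 6202905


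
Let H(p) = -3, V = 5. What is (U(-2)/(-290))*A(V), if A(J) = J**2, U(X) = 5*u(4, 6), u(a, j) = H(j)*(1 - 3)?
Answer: -75/29 ≈ -2.5862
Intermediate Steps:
u(a, j) = 6 (u(a, j) = -3*(1 - 3) = -3*(-2) = 6)
U(X) = 30 (U(X) = 5*6 = 30)
(U(-2)/(-290))*A(V) = (30/(-290))*5**2 = (30*(-1/290))*25 = -3/29*25 = -75/29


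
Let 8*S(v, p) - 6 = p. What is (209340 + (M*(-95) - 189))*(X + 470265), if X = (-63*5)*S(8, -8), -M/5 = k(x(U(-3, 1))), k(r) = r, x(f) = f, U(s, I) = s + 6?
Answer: 99043105500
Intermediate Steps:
U(s, I) = 6 + s
S(v, p) = ¾ + p/8
M = -15 (M = -5*(6 - 3) = -5*3 = -15)
X = 315/4 (X = (-63*5)*(¾ + (⅛)*(-8)) = -315*(¾ - 1) = -315*(-¼) = 315/4 ≈ 78.750)
(209340 + (M*(-95) - 189))*(X + 470265) = (209340 + (-15*(-95) - 189))*(315/4 + 470265) = (209340 + (1425 - 189))*(1881375/4) = (209340 + 1236)*(1881375/4) = 210576*(1881375/4) = 99043105500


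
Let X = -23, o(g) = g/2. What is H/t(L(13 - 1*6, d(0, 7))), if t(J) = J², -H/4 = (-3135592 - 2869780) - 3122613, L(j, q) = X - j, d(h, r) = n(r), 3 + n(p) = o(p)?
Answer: 1825597/45 ≈ 40569.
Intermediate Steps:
o(g) = g/2 (o(g) = g*(½) = g/2)
n(p) = -3 + p/2
d(h, r) = -3 + r/2
L(j, q) = -23 - j
H = 36511940 (H = -4*((-3135592 - 2869780) - 3122613) = -4*(-6005372 - 3122613) = -4*(-9127985) = 36511940)
H/t(L(13 - 1*6, d(0, 7))) = 36511940/((-23 - (13 - 1*6))²) = 36511940/((-23 - (13 - 6))²) = 36511940/((-23 - 1*7)²) = 36511940/((-23 - 7)²) = 36511940/((-30)²) = 36511940/900 = 36511940*(1/900) = 1825597/45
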